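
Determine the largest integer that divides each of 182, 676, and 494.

26

182 = 2 × 7 × 13
676 = 2^2 × 13^2
494 = 2 × 13 × 19
gcd(182, 676, 494) = 2 × 13 = 26.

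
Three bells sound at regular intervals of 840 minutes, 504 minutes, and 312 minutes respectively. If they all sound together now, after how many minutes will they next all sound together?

32760 minutes

They coincide at every common multiple of the periods; the first is the LCM.
840 = 2^3 × 3 × 5 × 7
504 = 2^3 × 3^2 × 7
312 = 2^3 × 3 × 13
LCM(840, 504, 312) = 2^3 × 3^2 × 5 × 7 × 13 = 32760.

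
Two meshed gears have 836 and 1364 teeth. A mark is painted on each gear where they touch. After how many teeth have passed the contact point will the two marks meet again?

They coincide at every common multiple of the periods; the first is the LCM.
836 = 2^2 × 11 × 19
1364 = 2^2 × 11 × 31
LCM(836, 1364) = 2^2 × 11 × 19 × 31 = 25916.

25916 teeth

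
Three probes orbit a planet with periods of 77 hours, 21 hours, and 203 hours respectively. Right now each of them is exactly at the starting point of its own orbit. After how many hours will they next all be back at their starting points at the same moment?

6699 hours

They coincide at every common multiple of the periods; the first is the LCM.
77 = 7 × 11
21 = 3 × 7
203 = 7 × 29
LCM(77, 21, 203) = 3 × 7 × 11 × 29 = 6699.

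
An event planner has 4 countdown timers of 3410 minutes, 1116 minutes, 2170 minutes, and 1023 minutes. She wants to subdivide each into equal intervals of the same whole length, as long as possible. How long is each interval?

31 minutes

The interval must divide each timer length; the longest such is the gcd.
3410 = 2 × 5 × 11 × 31
1116 = 2^2 × 3^2 × 31
2170 = 2 × 5 × 7 × 31
1023 = 3 × 11 × 31
gcd(3410, 1116, 2170, 1023) = 31.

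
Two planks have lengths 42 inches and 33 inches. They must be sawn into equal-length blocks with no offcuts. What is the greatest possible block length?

The block length must divide every plank, so the greatest is gcd(42, 33).
42 = 2 × 3 × 7
33 = 3 × 11
gcd(42, 33) = 3.

3 inches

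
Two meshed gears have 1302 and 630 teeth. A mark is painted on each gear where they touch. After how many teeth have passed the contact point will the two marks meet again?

19530 teeth

We need the least common multiple of the intervals.
1302 = 2 × 3 × 7 × 31
630 = 2 × 3^2 × 5 × 7
LCM(1302, 630) = 2 × 3^2 × 5 × 7 × 31 = 19530.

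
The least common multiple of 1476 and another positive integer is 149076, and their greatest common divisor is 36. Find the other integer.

3636

gcd × lcm = product of the two integers, so the other integer is (36 × 149076) / 1476 = 3636.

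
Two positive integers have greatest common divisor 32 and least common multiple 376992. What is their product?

12063744

For any two positive integers, gcd × lcm = product = 32 × 376992 = 12063744.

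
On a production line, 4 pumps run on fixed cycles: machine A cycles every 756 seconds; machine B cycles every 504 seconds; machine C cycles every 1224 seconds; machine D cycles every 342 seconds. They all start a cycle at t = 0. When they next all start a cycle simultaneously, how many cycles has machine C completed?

399 cycles

The first common completion time is the LCM of the periods.
756 = 2^2 × 3^3 × 7
504 = 2^3 × 3^2 × 7
1224 = 2^3 × 3^2 × 17
342 = 2 × 3^2 × 19
LCM(756, 504, 1224, 342) = 2^3 × 3^3 × 7 × 17 × 19 = 488376.
Cycles for period 1224: 488376 / 1224 = 399.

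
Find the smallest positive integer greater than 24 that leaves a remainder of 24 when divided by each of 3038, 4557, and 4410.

136734

N − 24 must be a common multiple of 3038, 4557, and 4410.
3038 = 2 × 7^2 × 31
4557 = 3 × 7^2 × 31
4410 = 2 × 3^2 × 5 × 7^2
LCM(3038, 4557, 4410) = 2 × 3^2 × 5 × 7^2 × 31 = 136710.
Smallest N > 24 is LCM + 24 = 136710 + 24 = 136734.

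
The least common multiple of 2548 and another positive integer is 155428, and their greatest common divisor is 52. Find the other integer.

3172

gcd × lcm = product of the two integers, so the other integer is (52 × 155428) / 2548 = 3172.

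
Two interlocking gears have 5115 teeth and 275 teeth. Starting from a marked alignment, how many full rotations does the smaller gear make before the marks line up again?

All finish a whole number of cycles simultaneously at t = LCM of the periods.
5115 = 3 × 5 × 11 × 31
275 = 5^2 × 11
LCM(5115, 275) = 3 × 5^2 × 11 × 31 = 25575.
Rotations for period 275: 25575 / 275 = 93.

93 rotations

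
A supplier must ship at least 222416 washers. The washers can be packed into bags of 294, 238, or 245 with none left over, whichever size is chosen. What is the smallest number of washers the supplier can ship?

224910

The number of washers must be a common multiple of 294, 238, and 245, so a multiple of their LCM.
294 = 2 × 3 × 7^2
238 = 2 × 7 × 17
245 = 5 × 7^2
LCM(294, 238, 245) = 2 × 3 × 5 × 7^2 × 17 = 24990.
Smallest multiple of 24990 that is ≥ 222416: ⌈222416/24990⌉ × 24990 = 9 × 24990 = 224910.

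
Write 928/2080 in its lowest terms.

29/65

928 = 2^5 × 29
2080 = 2^5 × 5 × 13
gcd(928, 2080) = 2^5 = 32.
Divide numerator and denominator by 32: 928/2080 = 29/65.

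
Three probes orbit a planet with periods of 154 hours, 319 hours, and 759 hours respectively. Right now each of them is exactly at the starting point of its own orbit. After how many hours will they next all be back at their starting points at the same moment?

We need the least common multiple of the intervals.
154 = 2 × 7 × 11
319 = 11 × 29
759 = 3 × 11 × 23
LCM(154, 319, 759) = 2 × 3 × 7 × 11 × 23 × 29 = 308154.

308154 hours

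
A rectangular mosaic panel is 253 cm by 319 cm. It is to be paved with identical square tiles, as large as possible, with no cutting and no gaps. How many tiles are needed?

667

Tile side = gcd(253, 319).
253 = 11 × 23
319 = 11 × 29
gcd(253, 319) = 11.
Tiles: (253/11) × (319/11) = 23 × 29 = 667.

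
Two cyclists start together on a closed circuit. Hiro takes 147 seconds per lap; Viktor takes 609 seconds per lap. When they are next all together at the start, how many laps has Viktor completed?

They are all back at their starting positions together after one LCM of the periods.
147 = 3 × 7^2
609 = 3 × 7 × 29
LCM(147, 609) = 3 × 7^2 × 29 = 4263.
Laps for period 609: 4263 / 609 = 7.

7 laps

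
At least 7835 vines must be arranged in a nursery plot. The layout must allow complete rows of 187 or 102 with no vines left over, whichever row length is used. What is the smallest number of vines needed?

7854

The number of vines must be a common multiple of 187 and 102, so a multiple of their LCM.
187 = 11 × 17
102 = 2 × 3 × 17
LCM(187, 102) = 2 × 3 × 11 × 17 = 1122.
Smallest multiple of 1122 that is ≥ 7835: ⌈7835/1122⌉ × 1122 = 7 × 1122 = 7854.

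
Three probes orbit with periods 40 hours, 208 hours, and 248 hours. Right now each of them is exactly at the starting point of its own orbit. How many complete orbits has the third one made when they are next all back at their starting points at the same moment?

The first common completion time is the LCM of the periods.
40 = 2^3 × 5
208 = 2^4 × 13
248 = 2^3 × 31
LCM(40, 208, 248) = 2^4 × 5 × 13 × 31 = 32240.
Orbits for period 248: 32240 / 248 = 130.

130 orbits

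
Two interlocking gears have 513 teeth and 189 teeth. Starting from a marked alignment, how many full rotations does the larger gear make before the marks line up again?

7 rotations

The first common completion time is the LCM of the periods.
513 = 3^3 × 19
189 = 3^3 × 7
LCM(513, 189) = 3^3 × 7 × 19 = 3591.
Rotations for period 513: 3591 / 513 = 7.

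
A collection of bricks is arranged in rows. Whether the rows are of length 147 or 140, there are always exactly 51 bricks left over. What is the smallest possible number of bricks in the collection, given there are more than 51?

N − 51 must be a common multiple of 147 and 140.
147 = 3 × 7^2
140 = 2^2 × 5 × 7
LCM(147, 140) = 2^2 × 3 × 5 × 7^2 = 2940.
Smallest N > 51 is LCM + 51 = 2940 + 51 = 2991.

2991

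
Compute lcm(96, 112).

96 = 2^5 × 3
112 = 2^4 × 7
LCM(96, 112) = 2^5 × 3 × 7 = 672.

672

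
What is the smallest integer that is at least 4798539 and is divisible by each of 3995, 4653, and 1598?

5537070

The integer must be a common multiple of 3995, 4653, and 1598, so a multiple of their LCM.
3995 = 5 × 17 × 47
4653 = 3^2 × 11 × 47
1598 = 2 × 17 × 47
LCM(3995, 4653, 1598) = 2 × 3^2 × 5 × 11 × 17 × 47 = 791010.
Smallest multiple of 791010 that is ≥ 4798539: ⌈4798539/791010⌉ × 791010 = 7 × 791010 = 5537070.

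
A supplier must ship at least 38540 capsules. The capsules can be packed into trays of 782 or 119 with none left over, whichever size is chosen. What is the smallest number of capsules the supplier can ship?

43792

The number of capsules must be a common multiple of 782 and 119, so a multiple of their LCM.
782 = 2 × 17 × 23
119 = 7 × 17
LCM(782, 119) = 2 × 7 × 17 × 23 = 5474.
Smallest multiple of 5474 that is ≥ 38540: ⌈38540/5474⌉ × 5474 = 8 × 5474 = 43792.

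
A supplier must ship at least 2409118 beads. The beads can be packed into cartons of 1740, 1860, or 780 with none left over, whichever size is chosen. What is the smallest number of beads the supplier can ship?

2804880

The number of beads must be a common multiple of 1740, 1860, and 780, so a multiple of their LCM.
1740 = 2^2 × 3 × 5 × 29
1860 = 2^2 × 3 × 5 × 31
780 = 2^2 × 3 × 5 × 13
LCM(1740, 1860, 780) = 2^2 × 3 × 5 × 13 × 29 × 31 = 701220.
Smallest multiple of 701220 that is ≥ 2409118: ⌈2409118/701220⌉ × 701220 = 4 × 701220 = 2804880.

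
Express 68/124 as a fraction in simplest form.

17/31

68 = 2^2 × 17
124 = 2^2 × 31
gcd(68, 124) = 2^2 = 4.
Divide numerator and denominator by 4: 68/124 = 17/31.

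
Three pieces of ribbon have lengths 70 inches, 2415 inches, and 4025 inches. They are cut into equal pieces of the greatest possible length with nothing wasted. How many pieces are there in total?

Piece length = gcd(70, 2415, 4025).
70 = 2 × 5 × 7
2415 = 3 × 5 × 7 × 23
4025 = 5^2 × 7 × 23
gcd(70, 2415, 4025) = 5 × 7 = 35.
Total pieces = 70/35 + 2415/35 + 4025/35 = 2 + 69 + 115 = 186.

186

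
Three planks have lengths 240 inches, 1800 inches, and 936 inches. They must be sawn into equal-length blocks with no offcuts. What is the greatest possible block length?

24 inches

This is the greatest common divisor of 240, 1800, and 936.
240 = 2^4 × 3 × 5
1800 = 2^3 × 3^2 × 5^2
936 = 2^3 × 3^2 × 13
gcd(240, 1800, 936) = 2^3 × 3 = 24.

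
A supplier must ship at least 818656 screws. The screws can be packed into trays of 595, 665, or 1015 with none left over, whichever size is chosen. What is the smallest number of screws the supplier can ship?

The number of screws must be a common multiple of 595, 665, and 1015, so a multiple of their LCM.
595 = 5 × 7 × 17
665 = 5 × 7 × 19
1015 = 5 × 7 × 29
LCM(595, 665, 1015) = 5 × 7 × 17 × 19 × 29 = 327845.
Smallest multiple of 327845 that is ≥ 818656: ⌈818656/327845⌉ × 327845 = 3 × 327845 = 983535.

983535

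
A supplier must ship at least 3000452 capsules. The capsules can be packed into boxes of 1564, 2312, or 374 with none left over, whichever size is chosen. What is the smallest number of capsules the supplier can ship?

The number of capsules must be a common multiple of 1564, 2312, and 374, so a multiple of their LCM.
1564 = 2^2 × 17 × 23
2312 = 2^3 × 17^2
374 = 2 × 11 × 17
LCM(1564, 2312, 374) = 2^3 × 11 × 17^2 × 23 = 584936.
Smallest multiple of 584936 that is ≥ 3000452: ⌈3000452/584936⌉ × 584936 = 6 × 584936 = 3509616.

3509616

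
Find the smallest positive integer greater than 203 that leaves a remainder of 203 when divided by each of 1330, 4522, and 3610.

N − 203 must be a common multiple of 1330, 4522, and 3610.
1330 = 2 × 5 × 7 × 19
4522 = 2 × 7 × 17 × 19
3610 = 2 × 5 × 19^2
LCM(1330, 4522, 3610) = 2 × 5 × 7 × 17 × 19^2 = 429590.
Smallest N > 203 is LCM + 203 = 429590 + 203 = 429793.

429793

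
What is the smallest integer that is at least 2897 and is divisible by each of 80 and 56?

3360

The integer must be a common multiple of 80 and 56, so a multiple of their LCM.
80 = 2^4 × 5
56 = 2^3 × 7
LCM(80, 56) = 2^4 × 5 × 7 = 560.
Smallest multiple of 560 that is ≥ 2897: ⌈2897/560⌉ × 560 = 6 × 560 = 3360.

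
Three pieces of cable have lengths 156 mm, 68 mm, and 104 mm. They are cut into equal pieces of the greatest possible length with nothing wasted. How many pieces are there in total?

Piece length = gcd(156, 68, 104).
156 = 2^2 × 3 × 13
68 = 2^2 × 17
104 = 2^3 × 13
gcd(156, 68, 104) = 2^2 = 4.
Total pieces = 156/4 + 68/4 + 104/4 = 39 + 17 + 26 = 82.

82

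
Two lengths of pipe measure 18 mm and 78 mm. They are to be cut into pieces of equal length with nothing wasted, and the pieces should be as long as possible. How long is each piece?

Each piece length must divide every original length, so the longest possible is gcd(18, 78).
18 = 2 × 3^2
78 = 2 × 3 × 13
gcd(18, 78) = 2 × 3 = 6.

6 mm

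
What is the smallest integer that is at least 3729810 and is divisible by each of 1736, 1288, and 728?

4152512

The integer must be a common multiple of 1736, 1288, and 728, so a multiple of their LCM.
1736 = 2^3 × 7 × 31
1288 = 2^3 × 7 × 23
728 = 2^3 × 7 × 13
LCM(1736, 1288, 728) = 2^3 × 7 × 13 × 23 × 31 = 519064.
Smallest multiple of 519064 that is ≥ 3729810: ⌈3729810/519064⌉ × 519064 = 8 × 519064 = 4152512.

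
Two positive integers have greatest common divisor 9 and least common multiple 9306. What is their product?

For any two positive integers, gcd × lcm = product = 9 × 9306 = 83754.

83754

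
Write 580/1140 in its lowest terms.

580 = 2^2 × 5 × 29
1140 = 2^2 × 3 × 5 × 19
gcd(580, 1140) = 2^2 × 5 = 20.
Divide numerator and denominator by 20: 580/1140 = 29/57.

29/57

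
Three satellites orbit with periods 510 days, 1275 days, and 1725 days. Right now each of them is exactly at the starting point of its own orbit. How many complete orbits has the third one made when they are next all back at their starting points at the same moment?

34 orbits

They are all back at their starting positions together after one LCM of the periods.
510 = 2 × 3 × 5 × 17
1275 = 3 × 5^2 × 17
1725 = 3 × 5^2 × 23
LCM(510, 1275, 1725) = 2 × 3 × 5^2 × 17 × 23 = 58650.
Orbits for period 1725: 58650 / 1725 = 34.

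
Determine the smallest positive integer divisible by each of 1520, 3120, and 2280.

1520 = 2^4 × 5 × 19
3120 = 2^4 × 3 × 5 × 13
2280 = 2^3 × 3 × 5 × 19
LCM(1520, 3120, 2280) = 2^4 × 3 × 5 × 13 × 19 = 59280.

59280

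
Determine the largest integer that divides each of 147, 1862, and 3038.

147 = 3 × 7^2
1862 = 2 × 7^2 × 19
3038 = 2 × 7^2 × 31
gcd(147, 1862, 3038) = 7^2 = 49.

49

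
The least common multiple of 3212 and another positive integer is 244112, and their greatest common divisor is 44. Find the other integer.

3344

gcd × lcm = product of the two integers, so the other integer is (44 × 244112) / 3212 = 3344.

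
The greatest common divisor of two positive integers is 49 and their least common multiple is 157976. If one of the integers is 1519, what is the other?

For two integers, gcd × lcm = product, so the other is (49 × 157976) / 1519 = 7740824 / 1519 = 5096.

5096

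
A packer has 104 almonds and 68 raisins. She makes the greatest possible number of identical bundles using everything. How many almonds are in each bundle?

26

Number of bundles = gcd(104, 68).
104 = 2^3 × 13
68 = 2^2 × 17
gcd(104, 68) = 2^2 = 4.
almonds per bundle = 104 / 4 = 26.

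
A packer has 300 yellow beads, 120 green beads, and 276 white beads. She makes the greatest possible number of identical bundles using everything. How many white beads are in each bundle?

Number of bundles = gcd(300, 120, 276).
300 = 2^2 × 3 × 5^2
120 = 2^3 × 3 × 5
276 = 2^2 × 3 × 23
gcd(300, 120, 276) = 2^2 × 3 = 12.
white beads per bundle = 276 / 12 = 23.

23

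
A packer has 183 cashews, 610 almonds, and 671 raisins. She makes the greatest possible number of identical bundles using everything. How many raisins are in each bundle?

Number of bundles = gcd(183, 610, 671).
183 = 3 × 61
610 = 2 × 5 × 61
671 = 11 × 61
gcd(183, 610, 671) = 61.
raisins per bundle = 671 / 61 = 11.

11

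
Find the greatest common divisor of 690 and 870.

30

690 = 2 × 3 × 5 × 23
870 = 2 × 3 × 5 × 29
gcd(690, 870) = 2 × 3 × 5 = 30.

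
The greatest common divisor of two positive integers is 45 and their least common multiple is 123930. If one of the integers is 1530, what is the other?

For two integers, gcd × lcm = product, so the other is (45 × 123930) / 1530 = 5576850 / 1530 = 3645.

3645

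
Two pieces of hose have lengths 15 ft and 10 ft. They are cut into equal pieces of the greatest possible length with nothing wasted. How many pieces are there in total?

5

Piece length = gcd(15, 10).
15 = 3 × 5
10 = 2 × 5
gcd(15, 10) = 5.
Total pieces = 15/5 + 10/5 = 3 + 2 = 5.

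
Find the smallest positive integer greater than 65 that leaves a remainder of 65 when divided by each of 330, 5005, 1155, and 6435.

N − 65 must be a common multiple of 330, 5005, 1155, and 6435.
330 = 2 × 3 × 5 × 11
5005 = 5 × 7 × 11 × 13
1155 = 3 × 5 × 7 × 11
6435 = 3^2 × 5 × 11 × 13
LCM(330, 5005, 1155, 6435) = 2 × 3^2 × 5 × 7 × 11 × 13 = 90090.
Smallest N > 65 is LCM + 65 = 90090 + 65 = 90155.

90155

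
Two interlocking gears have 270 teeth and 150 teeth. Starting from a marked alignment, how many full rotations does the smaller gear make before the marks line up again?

9 rotations

They are all back at their starting positions together after one LCM of the periods.
270 = 2 × 3^3 × 5
150 = 2 × 3 × 5^2
LCM(270, 150) = 2 × 3^3 × 5^2 = 1350.
Rotations for period 150: 1350 / 150 = 9.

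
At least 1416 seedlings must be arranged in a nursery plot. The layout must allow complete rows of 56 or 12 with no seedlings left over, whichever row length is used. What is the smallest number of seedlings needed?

1512

The number of seedlings must be a common multiple of 56 and 12, so a multiple of their LCM.
56 = 2^3 × 7
12 = 2^2 × 3
LCM(56, 12) = 2^3 × 3 × 7 = 168.
Smallest multiple of 168 that is ≥ 1416: ⌈1416/168⌉ × 168 = 9 × 168 = 1512.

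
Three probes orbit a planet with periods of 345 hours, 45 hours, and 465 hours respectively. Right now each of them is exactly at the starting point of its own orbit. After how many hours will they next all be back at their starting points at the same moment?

32085 hours

We need the least common multiple of the intervals.
345 = 3 × 5 × 23
45 = 3^2 × 5
465 = 3 × 5 × 31
LCM(345, 45, 465) = 3^2 × 5 × 23 × 31 = 32085.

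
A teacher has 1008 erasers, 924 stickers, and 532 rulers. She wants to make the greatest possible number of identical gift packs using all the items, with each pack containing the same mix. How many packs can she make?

The pack count must divide each quantity, so the greatest is gcd(1008, 924, 532).
1008 = 2^4 × 3^2 × 7
924 = 2^2 × 3 × 7 × 11
532 = 2^2 × 7 × 19
gcd(1008, 924, 532) = 2^2 × 7 = 28.

28 packs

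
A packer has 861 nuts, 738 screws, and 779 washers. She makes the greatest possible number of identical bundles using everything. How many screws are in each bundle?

18

Number of bundles = gcd(861, 738, 779).
861 = 3 × 7 × 41
738 = 2 × 3^2 × 41
779 = 19 × 41
gcd(861, 738, 779) = 41.
screws per bundle = 738 / 41 = 18.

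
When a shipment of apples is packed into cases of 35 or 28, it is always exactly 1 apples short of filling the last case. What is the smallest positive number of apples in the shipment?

Being 1 short of a full case of size k means N ≡ −1 (mod k), i.e. N + 1 is a multiple of each size.
35 = 5 × 7
28 = 2^2 × 7
LCM(35, 28) = 2^2 × 5 × 7 = 140.
Smallest positive N is 140 − 1 = 139.

139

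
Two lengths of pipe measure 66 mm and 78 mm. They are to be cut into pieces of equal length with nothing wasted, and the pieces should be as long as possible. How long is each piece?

6 mm

By the Euclidean algorithm:
78 = 1 × 66 + 12
66 = 5 × 12 + 6
12 = 2 × 6 + 0
gcd(66, 78) = 6.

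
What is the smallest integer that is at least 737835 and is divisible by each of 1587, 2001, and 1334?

828414

The integer must be a common multiple of 1587, 2001, and 1334, so a multiple of their LCM.
1587 = 3 × 23^2
2001 = 3 × 23 × 29
1334 = 2 × 23 × 29
LCM(1587, 2001, 1334) = 2 × 3 × 23^2 × 29 = 92046.
Smallest multiple of 92046 that is ≥ 737835: ⌈737835/92046⌉ × 92046 = 9 × 92046 = 828414.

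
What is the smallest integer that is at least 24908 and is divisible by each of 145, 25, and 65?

28275

The integer must be a common multiple of 145, 25, and 65, so a multiple of their LCM.
145 = 5 × 29
25 = 5^2
65 = 5 × 13
LCM(145, 25, 65) = 5^2 × 13 × 29 = 9425.
Smallest multiple of 9425 that is ≥ 24908: ⌈24908/9425⌉ × 9425 = 3 × 9425 = 28275.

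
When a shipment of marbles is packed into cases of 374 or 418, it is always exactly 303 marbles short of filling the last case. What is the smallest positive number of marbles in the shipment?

Being 303 short of a full case of size k means N ≡ −303 (mod k), i.e. N + 303 is a multiple of each size.
374 = 2 × 11 × 17
418 = 2 × 11 × 19
LCM(374, 418) = 2 × 11 × 17 × 19 = 7106.
Smallest positive N is 7106 − 303 = 6803.

6803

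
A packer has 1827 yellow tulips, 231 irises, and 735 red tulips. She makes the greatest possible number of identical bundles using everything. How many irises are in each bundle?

11

Number of bundles = gcd(1827, 231, 735).
1827 = 3^2 × 7 × 29
231 = 3 × 7 × 11
735 = 3 × 5 × 7^2
gcd(1827, 231, 735) = 3 × 7 = 21.
irises per bundle = 231 / 21 = 11.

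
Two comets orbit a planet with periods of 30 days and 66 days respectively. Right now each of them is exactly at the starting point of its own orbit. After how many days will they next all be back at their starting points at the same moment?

330 days

They coincide at every common multiple of the periods; the first is the LCM.
30 = 2 × 3 × 5
66 = 2 × 3 × 11
LCM(30, 66) = 2 × 3 × 5 × 11 = 330.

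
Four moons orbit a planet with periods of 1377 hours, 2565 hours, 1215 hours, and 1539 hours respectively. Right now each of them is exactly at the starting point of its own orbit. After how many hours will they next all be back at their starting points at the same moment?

We need the least common multiple of the intervals.
1377 = 3^4 × 17
2565 = 3^3 × 5 × 19
1215 = 3^5 × 5
1539 = 3^4 × 19
LCM(1377, 2565, 1215, 1539) = 3^5 × 5 × 17 × 19 = 392445.

392445 hours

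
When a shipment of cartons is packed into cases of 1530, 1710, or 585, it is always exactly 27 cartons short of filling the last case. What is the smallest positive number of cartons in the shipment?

Being 27 short of a full case of size k means N ≡ −27 (mod k), i.e. N + 27 is a multiple of each size.
1530 = 2 × 3^2 × 5 × 17
1710 = 2 × 3^2 × 5 × 19
585 = 3^2 × 5 × 13
LCM(1530, 1710, 585) = 2 × 3^2 × 5 × 13 × 17 × 19 = 377910.
Smallest positive N is 377910 − 27 = 377883.

377883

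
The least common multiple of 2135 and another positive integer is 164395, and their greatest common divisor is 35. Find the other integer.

2695

gcd × lcm = product of the two integers, so the other integer is (35 × 164395) / 2135 = 2695.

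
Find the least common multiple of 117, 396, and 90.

117 = 3^2 × 13
396 = 2^2 × 3^2 × 11
90 = 2 × 3^2 × 5
LCM(117, 396, 90) = 2^2 × 3^2 × 5 × 11 × 13 = 25740.

25740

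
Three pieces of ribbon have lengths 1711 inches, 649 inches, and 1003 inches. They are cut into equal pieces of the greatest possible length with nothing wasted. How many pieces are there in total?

57

Piece length = gcd(1711, 649, 1003).
1711 = 29 × 59
649 = 11 × 59
1003 = 17 × 59
gcd(1711, 649, 1003) = 59.
Total pieces = 1711/59 + 649/59 + 1003/59 = 29 + 11 + 17 = 57.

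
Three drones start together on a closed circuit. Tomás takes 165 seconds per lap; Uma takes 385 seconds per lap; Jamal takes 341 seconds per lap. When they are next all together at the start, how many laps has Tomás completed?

The first common completion time is the LCM of the periods.
165 = 3 × 5 × 11
385 = 5 × 7 × 11
341 = 11 × 31
LCM(165, 385, 341) = 3 × 5 × 7 × 11 × 31 = 35805.
Laps for period 165: 35805 / 165 = 217.

217 laps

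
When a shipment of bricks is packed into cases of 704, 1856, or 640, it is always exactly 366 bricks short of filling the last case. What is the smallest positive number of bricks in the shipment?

Being 366 short of a full case of size k means N ≡ −366 (mod k), i.e. N + 366 is a multiple of each size.
704 = 2^6 × 11
1856 = 2^6 × 29
640 = 2^7 × 5
LCM(704, 1856, 640) = 2^7 × 5 × 11 × 29 = 204160.
Smallest positive N is 204160 − 366 = 203794.

203794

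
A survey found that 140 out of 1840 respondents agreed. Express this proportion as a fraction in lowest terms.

140 = 2^2 × 5 × 7
1840 = 2^4 × 5 × 23
gcd(140, 1840) = 2^2 × 5 = 20.
Divide numerator and denominator by 20: 140/1840 = 7/92.

7/92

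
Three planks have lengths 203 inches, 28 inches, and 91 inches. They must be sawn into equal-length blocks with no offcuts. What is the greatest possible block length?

This is the greatest common divisor of 203, 28, and 91.
203 = 7 × 29
28 = 2^2 × 7
91 = 7 × 13
gcd(203, 28, 91) = 7.

7 inches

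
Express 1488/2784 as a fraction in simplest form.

1488 = 2^4 × 3 × 31
2784 = 2^5 × 3 × 29
gcd(1488, 2784) = 2^4 × 3 = 48.
Divide numerator and denominator by 48: 1488/2784 = 31/58.

31/58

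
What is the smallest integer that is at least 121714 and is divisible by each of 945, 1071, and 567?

The integer must be a common multiple of 945, 1071, and 567, so a multiple of their LCM.
945 = 3^3 × 5 × 7
1071 = 3^2 × 7 × 17
567 = 3^4 × 7
LCM(945, 1071, 567) = 3^4 × 5 × 7 × 17 = 48195.
Smallest multiple of 48195 that is ≥ 121714: ⌈121714/48195⌉ × 48195 = 3 × 48195 = 144585.

144585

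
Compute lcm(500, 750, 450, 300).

500 = 2^2 × 5^3
750 = 2 × 3 × 5^3
450 = 2 × 3^2 × 5^2
300 = 2^2 × 3 × 5^2
LCM(500, 750, 450, 300) = 2^2 × 3^2 × 5^3 = 4500.

4500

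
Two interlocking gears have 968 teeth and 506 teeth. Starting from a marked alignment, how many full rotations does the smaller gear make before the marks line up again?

All finish a whole number of cycles simultaneously at t = LCM of the periods.
968 = 2^3 × 11^2
506 = 2 × 11 × 23
LCM(968, 506) = 2^3 × 11^2 × 23 = 22264.
Rotations for period 506: 22264 / 506 = 44.

44 rotations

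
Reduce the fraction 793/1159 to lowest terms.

793 = 13 × 61
1159 = 19 × 61
gcd(793, 1159) = 61.
Divide numerator and denominator by 61: 793/1159 = 13/19.

13/19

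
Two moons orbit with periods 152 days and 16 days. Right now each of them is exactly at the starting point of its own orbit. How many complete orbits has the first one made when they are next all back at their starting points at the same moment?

2 orbits

They are all back at their starting positions together after one LCM of the periods.
152 = 2^3 × 19
16 = 2^4
LCM(152, 16) = 2^4 × 19 = 304.
Orbits for period 152: 304 / 152 = 2.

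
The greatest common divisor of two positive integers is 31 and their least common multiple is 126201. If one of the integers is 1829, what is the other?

For two integers, gcd × lcm = product, so the other is (31 × 126201) / 1829 = 3912231 / 1829 = 2139.

2139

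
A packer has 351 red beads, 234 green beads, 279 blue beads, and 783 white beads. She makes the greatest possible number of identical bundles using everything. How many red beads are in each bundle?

39

Number of bundles = gcd(351, 234, 279, 783).
351 = 3^3 × 13
234 = 2 × 3^2 × 13
279 = 3^2 × 31
783 = 3^3 × 29
gcd(351, 234, 279, 783) = 3^2 = 9.
red beads per bundle = 351 / 9 = 39.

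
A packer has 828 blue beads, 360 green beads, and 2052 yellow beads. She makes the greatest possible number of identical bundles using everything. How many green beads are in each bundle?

Number of bundles = gcd(828, 360, 2052).
828 = 2^2 × 3^2 × 23
360 = 2^3 × 3^2 × 5
2052 = 2^2 × 3^3 × 19
gcd(828, 360, 2052) = 2^2 × 3^2 = 36.
green beads per bundle = 360 / 36 = 10.

10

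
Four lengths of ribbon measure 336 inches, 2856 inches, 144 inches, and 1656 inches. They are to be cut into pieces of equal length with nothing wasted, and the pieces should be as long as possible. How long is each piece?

Each piece length must divide every original length, so the longest possible is gcd(336, 2856, 144, 1656).
336 = 2^4 × 3 × 7
2856 = 2^3 × 3 × 7 × 17
144 = 2^4 × 3^2
1656 = 2^3 × 3^2 × 23
gcd(336, 2856, 144, 1656) = 2^3 × 3 = 24.

24 inches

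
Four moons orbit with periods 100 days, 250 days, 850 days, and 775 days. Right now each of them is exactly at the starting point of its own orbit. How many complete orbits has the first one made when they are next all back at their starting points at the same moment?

2635 orbits

They are all back at their starting positions together after one LCM of the periods.
100 = 2^2 × 5^2
250 = 2 × 5^3
850 = 2 × 5^2 × 17
775 = 5^2 × 31
LCM(100, 250, 850, 775) = 2^2 × 5^3 × 17 × 31 = 263500.
Orbits for period 100: 263500 / 100 = 2635.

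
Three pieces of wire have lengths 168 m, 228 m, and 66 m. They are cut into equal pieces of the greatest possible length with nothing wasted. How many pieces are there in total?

Piece length = gcd(168, 228, 66).
168 = 2^3 × 3 × 7
228 = 2^2 × 3 × 19
66 = 2 × 3 × 11
gcd(168, 228, 66) = 2 × 3 = 6.
Total pieces = 168/6 + 228/6 + 66/6 = 28 + 38 + 11 = 77.

77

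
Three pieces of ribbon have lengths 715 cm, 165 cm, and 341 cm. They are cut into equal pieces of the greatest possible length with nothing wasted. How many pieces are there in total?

Piece length = gcd(715, 165, 341).
715 = 5 × 11 × 13
165 = 3 × 5 × 11
341 = 11 × 31
gcd(715, 165, 341) = 11.
Total pieces = 715/11 + 165/11 + 341/11 = 65 + 15 + 31 = 111.

111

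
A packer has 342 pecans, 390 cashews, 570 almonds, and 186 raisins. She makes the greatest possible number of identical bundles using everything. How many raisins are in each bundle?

Number of bundles = gcd(342, 390, 570, 186).
342 = 2 × 3^2 × 19
390 = 2 × 3 × 5 × 13
570 = 2 × 3 × 5 × 19
186 = 2 × 3 × 31
gcd(342, 390, 570, 186) = 2 × 3 = 6.
raisins per bundle = 186 / 6 = 31.

31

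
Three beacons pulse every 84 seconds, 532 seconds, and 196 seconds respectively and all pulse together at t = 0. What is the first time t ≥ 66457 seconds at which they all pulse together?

67032 seconds

Joint pulses occur at multiples of LCM(84, 532, 196).
84 = 2^2 × 3 × 7
532 = 2^2 × 7 × 19
196 = 2^2 × 7^2
LCM(84, 532, 196) = 2^2 × 3 × 7^2 × 19 = 11172.
Smallest multiple of 11172 that is ≥ 66457: ⌈66457/11172⌉ × 11172 = 6 × 11172 = 67032.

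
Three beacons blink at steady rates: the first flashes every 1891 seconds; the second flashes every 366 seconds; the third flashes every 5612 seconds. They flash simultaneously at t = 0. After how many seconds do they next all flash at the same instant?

The first simultaneous occurrence is after LCM of the individual periods.
1891 = 31 × 61
366 = 2 × 3 × 61
5612 = 2^2 × 23 × 61
LCM(1891, 366, 5612) = 2^2 × 3 × 23 × 31 × 61 = 521916.

521916 seconds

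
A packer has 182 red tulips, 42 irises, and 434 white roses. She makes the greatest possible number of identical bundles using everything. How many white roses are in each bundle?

Number of bundles = gcd(182, 42, 434).
182 = 2 × 7 × 13
42 = 2 × 3 × 7
434 = 2 × 7 × 31
gcd(182, 42, 434) = 2 × 7 = 14.
white roses per bundle = 434 / 14 = 31.

31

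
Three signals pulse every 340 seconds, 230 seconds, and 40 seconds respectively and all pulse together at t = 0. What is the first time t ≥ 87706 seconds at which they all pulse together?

Joint pulses occur at multiples of LCM(340, 230, 40).
340 = 2^2 × 5 × 17
230 = 2 × 5 × 23
40 = 2^3 × 5
LCM(340, 230, 40) = 2^3 × 5 × 17 × 23 = 15640.
Smallest multiple of 15640 that is ≥ 87706: ⌈87706/15640⌉ × 15640 = 6 × 15640 = 93840.

93840 seconds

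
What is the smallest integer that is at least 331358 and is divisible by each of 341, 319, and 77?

346115

The integer must be a common multiple of 341, 319, and 77, so a multiple of their LCM.
341 = 11 × 31
319 = 11 × 29
77 = 7 × 11
LCM(341, 319, 77) = 7 × 11 × 29 × 31 = 69223.
Smallest multiple of 69223 that is ≥ 331358: ⌈331358/69223⌉ × 69223 = 5 × 69223 = 346115.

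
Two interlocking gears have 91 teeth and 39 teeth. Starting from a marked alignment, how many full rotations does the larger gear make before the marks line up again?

3 rotations

The first common completion time is the LCM of the periods.
91 = 7 × 13
39 = 3 × 13
LCM(91, 39) = 3 × 7 × 13 = 273.
Rotations for period 91: 273 / 91 = 3.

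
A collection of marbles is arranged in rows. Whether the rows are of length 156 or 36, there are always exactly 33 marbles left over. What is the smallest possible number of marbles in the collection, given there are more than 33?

501

N − 33 must be a common multiple of 156 and 36.
156 = 2^2 × 3 × 13
36 = 2^2 × 3^2
LCM(156, 36) = 2^2 × 3^2 × 13 = 468.
Smallest N > 33 is LCM + 33 = 468 + 33 = 501.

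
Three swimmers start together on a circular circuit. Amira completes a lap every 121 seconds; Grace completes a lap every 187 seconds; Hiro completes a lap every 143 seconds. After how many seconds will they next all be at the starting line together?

26741 seconds

They coincide at every common multiple of the periods; the first is the LCM.
121 = 11^2
187 = 11 × 17
143 = 11 × 13
LCM(121, 187, 143) = 11^2 × 13 × 17 = 26741.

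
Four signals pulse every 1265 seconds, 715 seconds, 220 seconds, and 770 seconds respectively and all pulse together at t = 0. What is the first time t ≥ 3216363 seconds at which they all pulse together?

3223220 seconds

Joint pulses occur at multiples of LCM(1265, 715, 220, 770).
1265 = 5 × 11 × 23
715 = 5 × 11 × 13
220 = 2^2 × 5 × 11
770 = 2 × 5 × 7 × 11
LCM(1265, 715, 220, 770) = 2^2 × 5 × 7 × 11 × 13 × 23 = 460460.
Smallest multiple of 460460 that is ≥ 3216363: ⌈3216363/460460⌉ × 460460 = 7 × 460460 = 3223220.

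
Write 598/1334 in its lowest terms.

598 = 2 × 13 × 23
1334 = 2 × 23 × 29
gcd(598, 1334) = 2 × 23 = 46.
Divide numerator and denominator by 46: 598/1334 = 13/29.

13/29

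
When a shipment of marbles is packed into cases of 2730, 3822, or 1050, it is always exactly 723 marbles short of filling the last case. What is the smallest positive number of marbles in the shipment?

Being 723 short of a full case of size k means N ≡ −723 (mod k), i.e. N + 723 is a multiple of each size.
2730 = 2 × 3 × 5 × 7 × 13
3822 = 2 × 3 × 7^2 × 13
1050 = 2 × 3 × 5^2 × 7
LCM(2730, 3822, 1050) = 2 × 3 × 5^2 × 7^2 × 13 = 95550.
Smallest positive N is 95550 − 723 = 94827.

94827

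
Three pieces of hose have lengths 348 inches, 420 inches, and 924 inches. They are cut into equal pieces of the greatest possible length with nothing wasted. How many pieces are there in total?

141

Piece length = gcd(348, 420, 924).
348 = 2^2 × 3 × 29
420 = 2^2 × 3 × 5 × 7
924 = 2^2 × 3 × 7 × 11
gcd(348, 420, 924) = 2^2 × 3 = 12.
Total pieces = 348/12 + 420/12 + 924/12 = 29 + 35 + 77 = 141.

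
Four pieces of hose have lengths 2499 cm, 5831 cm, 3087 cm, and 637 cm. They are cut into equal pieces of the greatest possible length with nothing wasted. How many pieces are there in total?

246

Piece length = gcd(2499, 5831, 3087, 637).
2499 = 3 × 7^2 × 17
5831 = 7^3 × 17
3087 = 3^2 × 7^3
637 = 7^2 × 13
gcd(2499, 5831, 3087, 637) = 7^2 = 49.
Total pieces = 2499/49 + 5831/49 + 3087/49 + 637/49 = 51 + 119 + 63 + 13 = 246.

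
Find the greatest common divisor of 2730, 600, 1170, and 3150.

30

2730 = 2 × 3 × 5 × 7 × 13
600 = 2^3 × 3 × 5^2
1170 = 2 × 3^2 × 5 × 13
3150 = 2 × 3^2 × 5^2 × 7
gcd(2730, 600, 1170, 3150) = 2 × 3 × 5 = 30.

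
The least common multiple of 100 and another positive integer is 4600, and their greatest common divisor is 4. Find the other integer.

gcd × lcm = product of the two integers, so the other integer is (4 × 4600) / 100 = 184.

184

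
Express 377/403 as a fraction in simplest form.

29/31

377 = 13 × 29
403 = 13 × 31
gcd(377, 403) = 13.
Divide numerator and denominator by 13: 377/403 = 29/31.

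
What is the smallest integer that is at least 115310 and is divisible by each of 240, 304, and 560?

127680

The integer must be a common multiple of 240, 304, and 560, so a multiple of their LCM.
240 = 2^4 × 3 × 5
304 = 2^4 × 19
560 = 2^4 × 5 × 7
LCM(240, 304, 560) = 2^4 × 3 × 5 × 7 × 19 = 31920.
Smallest multiple of 31920 that is ≥ 115310: ⌈115310/31920⌉ × 31920 = 4 × 31920 = 127680.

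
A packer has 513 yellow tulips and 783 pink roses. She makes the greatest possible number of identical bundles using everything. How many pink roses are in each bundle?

29

Number of bundles = gcd(513, 783).
513 = 3^3 × 19
783 = 3^3 × 29
gcd(513, 783) = 3^3 = 27.
pink roses per bundle = 783 / 27 = 29.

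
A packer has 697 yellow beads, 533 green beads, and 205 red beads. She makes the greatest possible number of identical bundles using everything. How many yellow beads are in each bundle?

Number of bundles = gcd(697, 533, 205).
697 = 17 × 41
533 = 13 × 41
205 = 5 × 41
gcd(697, 533, 205) = 41.
yellow beads per bundle = 697 / 41 = 17.

17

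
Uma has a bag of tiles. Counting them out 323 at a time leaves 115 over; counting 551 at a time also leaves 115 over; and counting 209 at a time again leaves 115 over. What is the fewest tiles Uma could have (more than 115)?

N − 115 must be a common multiple of 323, 551, and 209.
323 = 17 × 19
551 = 19 × 29
209 = 11 × 19
LCM(323, 551, 209) = 11 × 17 × 19 × 29 = 103037.
Smallest N > 115 is LCM + 115 = 103037 + 115 = 103152.

103152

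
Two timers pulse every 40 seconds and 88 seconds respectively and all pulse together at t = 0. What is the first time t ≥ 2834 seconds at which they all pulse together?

Joint pulses occur at multiples of LCM(40, 88).
40 = 2^3 × 5
88 = 2^3 × 11
LCM(40, 88) = 2^3 × 5 × 11 = 440.
Smallest multiple of 440 that is ≥ 2834: ⌈2834/440⌉ × 440 = 7 × 440 = 3080.

3080 seconds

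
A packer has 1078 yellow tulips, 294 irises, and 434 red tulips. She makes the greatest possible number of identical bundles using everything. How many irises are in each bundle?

Number of bundles = gcd(1078, 294, 434).
1078 = 2 × 7^2 × 11
294 = 2 × 3 × 7^2
434 = 2 × 7 × 31
gcd(1078, 294, 434) = 2 × 7 = 14.
irises per bundle = 294 / 14 = 21.

21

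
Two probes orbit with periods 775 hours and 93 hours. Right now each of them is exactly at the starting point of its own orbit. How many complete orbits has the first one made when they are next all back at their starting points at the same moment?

They are all back at their starting positions together after one LCM of the periods.
775 = 5^2 × 31
93 = 3 × 31
LCM(775, 93) = 3 × 5^2 × 31 = 2325.
Orbits for period 775: 2325 / 775 = 3.

3 orbits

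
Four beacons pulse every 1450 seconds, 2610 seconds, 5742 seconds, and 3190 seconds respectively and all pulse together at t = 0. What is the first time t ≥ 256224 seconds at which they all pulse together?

287100 seconds

Joint pulses occur at multiples of LCM(1450, 2610, 5742, 3190).
1450 = 2 × 5^2 × 29
2610 = 2 × 3^2 × 5 × 29
5742 = 2 × 3^2 × 11 × 29
3190 = 2 × 5 × 11 × 29
LCM(1450, 2610, 5742, 3190) = 2 × 3^2 × 5^2 × 11 × 29 = 143550.
Smallest multiple of 143550 that is ≥ 256224: ⌈256224/143550⌉ × 143550 = 2 × 143550 = 287100.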